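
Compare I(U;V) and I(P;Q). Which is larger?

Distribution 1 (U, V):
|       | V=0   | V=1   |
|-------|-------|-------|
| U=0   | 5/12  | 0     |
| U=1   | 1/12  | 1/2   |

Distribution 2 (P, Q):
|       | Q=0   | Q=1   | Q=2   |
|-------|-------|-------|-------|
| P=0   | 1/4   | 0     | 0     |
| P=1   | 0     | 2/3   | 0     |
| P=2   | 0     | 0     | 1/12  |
Distribution 1 (U, V):
Marginal P(U) (row sums):
  P(U=0) = 5/12 + 0 = 5/12
  P(U=1) = 1/12 + 1/2 = 7/12
Marginal P(V) (column sums):
  P(V=0) = 5/12 + 1/12 = 1/2
  P(V=1) = 0 + 1/2 = 1/2

H(U) = -[(5/12)·log₂(5/12) + (7/12)·log₂(7/12)]
  = 0.5263 + 0.4536
  = 0.9799 bits
H(V) = -[(1/2)·log₂(1/2) + (1/2)·log₂(1/2)]
  = 0.5000 + 0.5000
  = 1.0000 bits
H(U,V) = -[(5/12)·log₂(5/12) + (1/12)·log₂(1/12) + (1/2)·log₂(1/2)]
  = 0.5263 + 0.2987 + 0.5000
  = 1.3250 bits

I(U;V) = H(U) + H(V) - H(U,V)
  = 0.9799 + 1.0000 - 1.3250
  = 0.6549 bits

Distribution 2 (P, Q):
Marginal P(P) (row sums):
  P(P=0) = 1/4 + 0 + 0 = 1/4
  P(P=1) = 0 + 2/3 + 0 = 2/3
  P(P=2) = 0 + 0 + 1/12 = 1/12
Marginal P(Q) (column sums):
  P(Q=0) = 1/4 + 0 + 0 = 1/4
  P(Q=1) = 0 + 2/3 + 0 = 2/3
  P(Q=2) = 0 + 0 + 1/12 = 1/12

H(P) = -[(1/4)·log₂(1/4) + (2/3)·log₂(2/3) + (1/12)·log₂(1/12)]
  = 0.5000 + 0.3900 + 0.2987
  = 1.1887 bits
H(Q) = -[(1/4)·log₂(1/4) + (2/3)·log₂(2/3) + (1/12)·log₂(1/12)]
  = 0.5000 + 0.3900 + 0.2987
  = 1.1887 bits
H(P,Q) = -[(1/4)·log₂(1/4) + (2/3)·log₂(2/3) + (1/12)·log₂(1/12)]
  = 0.5000 + 0.3900 + 0.2987
  = 1.1887 bits

I(P;Q) = H(P) + H(Q) - H(P,Q)
  = 1.1887 + 1.1887 - 1.1887
  = 1.1887 bits

I(P;Q) = 1.1887 bits > I(U;V) = 0.6549 bits, so (P, Q) has the higher mutual information (stronger dependence).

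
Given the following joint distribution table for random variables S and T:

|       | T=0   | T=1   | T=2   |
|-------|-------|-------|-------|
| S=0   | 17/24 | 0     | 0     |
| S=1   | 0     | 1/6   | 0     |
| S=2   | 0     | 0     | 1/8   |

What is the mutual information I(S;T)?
Marginal P(S) (row sums):
  P(S=0) = 17/24 + 0 + 0 = 17/24
  P(S=1) = 0 + 1/6 + 0 = 1/6
  P(S=2) = 0 + 0 + 1/8 = 1/8
Marginal P(T) (column sums):
  P(T=0) = 17/24 + 0 + 0 = 17/24
  P(T=1) = 0 + 1/6 + 0 = 1/6
  P(T=2) = 0 + 0 + 1/8 = 1/8

H(S) = -[(17/24)·log₂(17/24) + (1/6)·log₂(1/6) + (1/8)·log₂(1/8)]
  = 0.3524 + 0.4308 + 0.3750
  = 1.1582 bits
H(T) = -[(17/24)·log₂(17/24) + (1/6)·log₂(1/6) + (1/8)·log₂(1/8)]
  = 0.3524 + 0.4308 + 0.3750
  = 1.1582 bits
H(S,T) = -[(17/24)·log₂(17/24) + (1/6)·log₂(1/6) + (1/8)·log₂(1/8)]
  = 0.3524 + 0.4308 + 0.3750
  = 1.1582 bits

I(S;T) = H(S) + H(T) - H(S,T)
  = 1.1582 + 1.1582 - 1.1582
  = 1.1582 bits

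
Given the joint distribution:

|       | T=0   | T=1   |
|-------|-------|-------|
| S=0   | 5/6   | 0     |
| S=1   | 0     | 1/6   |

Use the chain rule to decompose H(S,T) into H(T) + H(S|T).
By the chain rule: H(S,T) = H(T) + H(S|T)

Marginal P(T) (column sums):
  P(T=0) = 5/6 + 0 = 5/6
  P(T=1) = 0 + 1/6 = 1/6
H(T) = -[(5/6)·log₂(5/6) + (1/6)·log₂(1/6)]
  = 0.2192 + 0.4308
  = 0.6500 bits
H(S|T) = -Σ P(S,T)·log₂ P(S|T), where P(S|T) = P(S,T) / P(T)
  (cells with P(S,T) = 0 contribute 0)
  (S=0,T=0): P(S|T) = (5/6)/(5/6) = 1;  -(5/6)·log₂(1) = 0.0000
  (S=1,T=1): P(S|T) = (1/6)/(1/6) = 1;  -(1/6)·log₂(1) = 0.0000
H(S|T) = 0.0000 + 0.0000
  = 0.0000 bits

H(S,T) = H(T) + H(S|T) = 0.6500 + 0.0000 = 0.6500 bits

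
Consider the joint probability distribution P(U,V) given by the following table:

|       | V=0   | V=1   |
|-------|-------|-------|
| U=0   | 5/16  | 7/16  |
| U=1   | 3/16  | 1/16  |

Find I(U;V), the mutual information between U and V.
Marginal P(U) (row sums):
  P(U=0) = 5/16 + 7/16 = 3/4
  P(U=1) = 3/16 + 1/16 = 1/4
Marginal P(V) (column sums):
  P(V=0) = 5/16 + 3/16 = 1/2
  P(V=1) = 7/16 + 1/16 = 1/2

H(U) = -[(3/4)·log₂(3/4) + (1/4)·log₂(1/4)]
  = 0.3113 + 0.5000
  = 0.8113 bits
H(V) = -[(1/2)·log₂(1/2) + (1/2)·log₂(1/2)]
  = 0.5000 + 0.5000
  = 1.0000 bits
H(U,V) = -[(5/16)·log₂(5/16) + (7/16)·log₂(7/16) + (3/16)·log₂(3/16) + (1/16)·log₂(1/16)]
  = 0.5244 + 0.5218 + 0.4528 + 0.2500
  = 1.7490 bits

I(U;V) = H(U) + H(V) - H(U,V)
  = 0.8113 + 1.0000 - 1.7490
  = 0.0623 bits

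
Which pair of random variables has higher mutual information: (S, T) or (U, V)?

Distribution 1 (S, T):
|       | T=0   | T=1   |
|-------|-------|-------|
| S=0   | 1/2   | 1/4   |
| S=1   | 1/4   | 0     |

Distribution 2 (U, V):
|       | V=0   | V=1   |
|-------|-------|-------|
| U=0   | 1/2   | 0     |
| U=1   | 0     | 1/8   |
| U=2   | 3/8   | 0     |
Distribution 1 (S, T):
Marginal P(S) (row sums):
  P(S=0) = 1/2 + 1/4 = 3/4
  P(S=1) = 1/4 + 0 = 1/4
Marginal P(T) (column sums):
  P(T=0) = 1/2 + 1/4 = 3/4
  P(T=1) = 1/4 + 0 = 1/4

H(S) = -[(3/4)·log₂(3/4) + (1/4)·log₂(1/4)]
  = 0.3113 + 0.5000
  = 0.8113 bits
H(T) = -[(3/4)·log₂(3/4) + (1/4)·log₂(1/4)]
  = 0.3113 + 0.5000
  = 0.8113 bits
H(S,T) = -[(1/2)·log₂(1/2) + (1/4)·log₂(1/4) + (1/4)·log₂(1/4)]
  = 0.5000 + 0.5000 + 0.5000
  = 1.5000 bits

I(S;T) = H(S) + H(T) - H(S,T)
  = 0.8113 + 0.8113 - 1.5000
  = 0.1226 bits

Distribution 2 (U, V):
Marginal P(U) (row sums):
  P(U=0) = 1/2 + 0 = 1/2
  P(U=1) = 0 + 1/8 = 1/8
  P(U=2) = 3/8 + 0 = 3/8
Marginal P(V) (column sums):
  P(V=0) = 1/2 + 0 + 3/8 = 7/8
  P(V=1) = 0 + 1/8 + 0 = 1/8

H(U) = -[(1/2)·log₂(1/2) + (1/8)·log₂(1/8) + (3/8)·log₂(3/8)]
  = 0.5000 + 0.3750 + 0.5306
  = 1.4056 bits
H(V) = -[(7/8)·log₂(7/8) + (1/8)·log₂(1/8)]
  = 0.1686 + 0.3750
  = 0.5436 bits
H(U,V) = -[(1/2)·log₂(1/2) + (1/8)·log₂(1/8) + (3/8)·log₂(3/8)]
  = 0.5000 + 0.3750 + 0.5306
  = 1.4056 bits

I(U;V) = H(U) + H(V) - H(U,V)
  = 1.4056 + 0.5436 - 1.4056
  = 0.5436 bits

I(U;V) = 0.5436 bits > I(S;T) = 0.1226 bits, so (U, V) has the higher mutual information (stronger dependence).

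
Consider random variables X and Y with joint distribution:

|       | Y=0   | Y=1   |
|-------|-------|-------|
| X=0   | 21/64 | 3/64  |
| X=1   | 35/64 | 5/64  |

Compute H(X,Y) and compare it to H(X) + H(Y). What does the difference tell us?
Marginal P(X) (row sums):
  P(X=0) = 21/64 + 3/64 = 3/8
  P(X=1) = 35/64 + 5/64 = 5/8
Marginal P(Y) (column sums):
  P(Y=0) = 21/64 + 35/64 = 7/8
  P(Y=1) = 3/64 + 5/64 = 1/8

H(X,Y) = -[(21/64)·log₂(21/64) + (3/64)·log₂(3/64) + (35/64)·log₂(35/64) + (5/64)·log₂(5/64)]
  = 0.5275 + 0.2070 + 0.4762 + 0.2873
  = 1.4980 bits
H(X) = -[(3/8)·log₂(3/8) + (5/8)·log₂(5/8)]
  = 0.5306 + 0.4238
  = 0.9544 bits
H(Y) = -[(7/8)·log₂(7/8) + (1/8)·log₂(1/8)]
  = 0.1686 + 0.3750
  = 0.5436 bits

H(X) + H(Y) = 0.9544 + 0.5436 = 1.4980 bits
Difference: H(X) + H(Y) - H(X,Y) = 1.4980 - 1.4980 = 0.0000 bits = I(X;Y)

The difference is the mutual information; it is 0 here, so X and Y are independent (the joint entropy equals the sum of the marginal entropies).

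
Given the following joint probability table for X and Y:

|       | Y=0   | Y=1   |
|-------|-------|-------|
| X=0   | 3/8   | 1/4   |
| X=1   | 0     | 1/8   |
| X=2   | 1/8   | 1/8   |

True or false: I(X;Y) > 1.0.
Marginal P(X) (row sums):
  P(X=0) = 3/8 + 1/4 = 5/8
  P(X=1) = 0 + 1/8 = 1/8
  P(X=2) = 1/8 + 1/8 = 1/4
Marginal P(Y) (column sums):
  P(Y=0) = 3/8 + 0 + 1/8 = 1/2
  P(Y=1) = 1/4 + 1/8 + 1/8 = 1/2

H(X) = -[(5/8)·log₂(5/8) + (1/8)·log₂(1/8) + (1/4)·log₂(1/4)]
  = 0.4238 + 0.3750 + 0.5000
  = 1.2988 bits
H(Y) = -[(1/2)·log₂(1/2) + (1/2)·log₂(1/2)]
  = 0.5000 + 0.5000
  = 1.0000 bits
H(X,Y) = -[(3/8)·log₂(3/8) + (1/4)·log₂(1/4) + (1/8)·log₂(1/8) + (1/8)·log₂(1/8) + (1/8)·log₂(1/8)]
  = 0.5306 + 0.5000 + 0.3750 + 0.3750 + 0.3750
  = 2.1556 bits

I(X;Y) = H(X) + H(Y) - H(X,Y)
  = 1.2988 + 1.0000 - 2.1556
  = 0.1432 bits

False. I(X;Y) = 0.1432 bits, which is ≤ 1.0 bits.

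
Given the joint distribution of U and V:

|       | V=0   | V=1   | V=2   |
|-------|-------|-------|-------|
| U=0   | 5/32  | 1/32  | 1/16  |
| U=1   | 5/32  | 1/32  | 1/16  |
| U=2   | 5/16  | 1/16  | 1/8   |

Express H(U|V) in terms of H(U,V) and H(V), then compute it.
H(U|V) = H(U,V) - H(V)

Marginal P(V) (column sums):
  P(V=0) = 5/32 + 5/32 + 5/16 = 5/8
  P(V=1) = 1/32 + 1/32 + 1/16 = 1/8
  P(V=2) = 1/16 + 1/16 + 1/8 = 1/4

H(U,V) = -[(5/32)·log₂(5/32) + (1/32)·log₂(1/32) + (1/16)·log₂(1/16) + (5/32)·log₂(5/32) + (1/32)·log₂(1/32) + (1/16)·log₂(1/16) + (5/16)·log₂(5/16) + (1/16)·log₂(1/16) + (1/8)·log₂(1/8)]
  = 0.4184 + 0.1563 + 0.2500 + 0.4184 + 0.1563 + 0.2500 + 0.5244 + 0.2500 + 0.3750
  = 2.7988 bits
H(V) = -[(5/8)·log₂(5/8) + (1/8)·log₂(1/8) + (1/4)·log₂(1/4)]
  = 0.4238 + 0.3750 + 0.5000
  = 1.2988 bits

H(U|V) = 2.7988 - 1.2988 = 1.5000 bits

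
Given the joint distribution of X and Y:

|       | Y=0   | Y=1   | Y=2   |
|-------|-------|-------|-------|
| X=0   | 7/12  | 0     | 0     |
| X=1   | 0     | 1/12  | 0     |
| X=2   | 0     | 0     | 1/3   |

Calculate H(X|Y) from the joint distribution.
Marginal P(Y) (column sums):
  P(Y=0) = 7/12 + 0 + 0 = 7/12
  P(Y=1) = 0 + 1/12 + 0 = 1/12
  P(Y=2) = 0 + 0 + 1/3 = 1/3

H(X|Y) = -Σ P(X,Y)·log₂ P(X|Y), where P(X|Y) = P(X,Y) / P(Y)
  (cells with P(X,Y) = 0 contribute 0)
  (X=0,Y=0): P(X|Y) = (7/12)/(7/12) = 1;  -(7/12)·log₂(1) = 0.0000
  (X=1,Y=1): P(X|Y) = (1/12)/(1/12) = 1;  -(1/12)·log₂(1) = 0.0000
  (X=2,Y=2): P(X|Y) = (1/3)/(1/3) = 1;  -(1/3)·log₂(1) = 0.0000
H(X|Y) = 0.0000 + 0.0000 + 0.0000
  = 0.0000 bits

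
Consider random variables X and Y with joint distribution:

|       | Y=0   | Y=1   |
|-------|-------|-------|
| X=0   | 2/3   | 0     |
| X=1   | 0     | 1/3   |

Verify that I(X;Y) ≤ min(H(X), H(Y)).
Marginal P(X) (row sums):
  P(X=0) = 2/3 + 0 = 2/3
  P(X=1) = 0 + 1/3 = 1/3
Marginal P(Y) (column sums):
  P(Y=0) = 2/3 + 0 = 2/3
  P(Y=1) = 0 + 1/3 = 1/3

H(X) = -[(2/3)·log₂(2/3) + (1/3)·log₂(1/3)]
  = 0.3900 + 0.5283
  = 0.9183 bits
H(Y) = -[(2/3)·log₂(2/3) + (1/3)·log₂(1/3)]
  = 0.3900 + 0.5283
  = 0.9183 bits
H(X,Y) = -[(2/3)·log₂(2/3) + (1/3)·log₂(1/3)]
  = 0.3900 + 0.5283
  = 0.9183 bits

I(X;Y) = H(X) + H(Y) - H(X,Y)
  = 0.9183 + 0.9183 - 0.9183
  = 0.9183 bits

min(H(X), H(Y)) = min(0.9183, 0.9183) = 0.9183 bits
Since 0.9183 ≤ 0.9183, the bound is satisfied ✓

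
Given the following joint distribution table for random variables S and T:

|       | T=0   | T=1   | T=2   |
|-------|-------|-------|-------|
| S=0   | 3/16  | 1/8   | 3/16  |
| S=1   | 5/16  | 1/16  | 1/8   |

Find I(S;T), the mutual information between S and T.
Marginal P(S) (row sums):
  P(S=0) = 3/16 + 1/8 + 3/16 = 1/2
  P(S=1) = 5/16 + 1/16 + 1/8 = 1/2
Marginal P(T) (column sums):
  P(T=0) = 3/16 + 5/16 = 1/2
  P(T=1) = 1/8 + 1/16 = 3/16
  P(T=2) = 3/16 + 1/8 = 5/16

H(S) = -[(1/2)·log₂(1/2) + (1/2)·log₂(1/2)]
  = 0.5000 + 0.5000
  = 1.0000 bits
H(T) = -[(1/2)·log₂(1/2) + (3/16)·log₂(3/16) + (5/16)·log₂(5/16)]
  = 0.5000 + 0.4528 + 0.5244
  = 1.4772 bits
H(S,T) = -[(3/16)·log₂(3/16) + (1/8)·log₂(1/8) + (3/16)·log₂(3/16) + (5/16)·log₂(5/16) + (1/16)·log₂(1/16) + (1/8)·log₂(1/8)]
  = 0.4528 + 0.3750 + 0.4528 + 0.5244 + 0.2500 + 0.3750
  = 2.4300 bits

I(S;T) = H(S) + H(T) - H(S,T)
  = 1.0000 + 1.4772 - 2.4300
  = 0.0472 bits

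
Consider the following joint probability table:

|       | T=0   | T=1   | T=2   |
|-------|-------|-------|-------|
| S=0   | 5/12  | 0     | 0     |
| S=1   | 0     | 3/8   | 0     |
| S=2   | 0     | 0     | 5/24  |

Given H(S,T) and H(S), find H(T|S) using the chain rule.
From the chain rule: H(S,T) = H(S) + H(T|S)
Therefore: H(T|S) = H(S,T) - H(S)

H(S,T) = -[(5/12)·log₂(5/12) + (3/8)·log₂(3/8) + (5/24)·log₂(5/24)]
  = 0.5263 + 0.5306 + 0.4715
  = 1.5284 bits
Marginal P(S) (row sums):
  P(S=0) = 5/12 + 0 + 0 = 5/12
  P(S=1) = 0 + 3/8 + 0 = 3/8
  P(S=2) = 0 + 0 + 5/24 = 5/24
H(S) = -[(5/12)·log₂(5/12) + (3/8)·log₂(3/8) + (5/24)·log₂(5/24)]
  = 0.5263 + 0.5306 + 0.4715
  = 1.5284 bits

H(T|S) = 1.5284 - 1.5284 = 0.0000 bits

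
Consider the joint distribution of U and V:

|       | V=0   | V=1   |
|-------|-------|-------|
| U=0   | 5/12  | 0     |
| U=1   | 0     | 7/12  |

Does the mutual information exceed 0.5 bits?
Marginal P(U) (row sums):
  P(U=0) = 5/12 + 0 = 5/12
  P(U=1) = 0 + 7/12 = 7/12
Marginal P(V) (column sums):
  P(V=0) = 5/12 + 0 = 5/12
  P(V=1) = 0 + 7/12 = 7/12

H(U) = -[(5/12)·log₂(5/12) + (7/12)·log₂(7/12)]
  = 0.5263 + 0.4536
  = 0.9799 bits
H(V) = -[(5/12)·log₂(5/12) + (7/12)·log₂(7/12)]
  = 0.5263 + 0.4536
  = 0.9799 bits
H(U,V) = -[(5/12)·log₂(5/12) + (7/12)·log₂(7/12)]
  = 0.5263 + 0.4536
  = 0.9799 bits

I(U;V) = H(U) + H(V) - H(U,V)
  = 0.9799 + 0.9799 - 0.9799
  = 0.9799 bits

Yes. I(U;V) = 0.9799 bits, which is > 0.5 bits.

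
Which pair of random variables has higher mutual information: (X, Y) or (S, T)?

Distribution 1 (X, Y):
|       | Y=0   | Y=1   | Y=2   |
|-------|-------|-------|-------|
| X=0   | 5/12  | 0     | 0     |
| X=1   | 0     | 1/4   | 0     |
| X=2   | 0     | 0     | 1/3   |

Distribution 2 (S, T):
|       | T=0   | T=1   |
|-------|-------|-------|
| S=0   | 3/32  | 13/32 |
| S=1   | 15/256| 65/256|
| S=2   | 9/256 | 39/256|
Distribution 1 (X, Y):
Marginal P(X) (row sums):
  P(X=0) = 5/12 + 0 + 0 = 5/12
  P(X=1) = 0 + 1/4 + 0 = 1/4
  P(X=2) = 0 + 0 + 1/3 = 1/3
Marginal P(Y) (column sums):
  P(Y=0) = 5/12 + 0 + 0 = 5/12
  P(Y=1) = 0 + 1/4 + 0 = 1/4
  P(Y=2) = 0 + 0 + 1/3 = 1/3

H(X) = -[(5/12)·log₂(5/12) + (1/4)·log₂(1/4) + (1/3)·log₂(1/3)]
  = 0.5263 + 0.5000 + 0.5283
  = 1.5546 bits
H(Y) = -[(5/12)·log₂(5/12) + (1/4)·log₂(1/4) + (1/3)·log₂(1/3)]
  = 0.5263 + 0.5000 + 0.5283
  = 1.5546 bits
H(X,Y) = -[(5/12)·log₂(5/12) + (1/4)·log₂(1/4) + (1/3)·log₂(1/3)]
  = 0.5263 + 0.5000 + 0.5283
  = 1.5546 bits

I(X;Y) = H(X) + H(Y) - H(X,Y)
  = 1.5546 + 1.5546 - 1.5546
  = 1.5546 bits

Distribution 2 (S, T):
Marginal P(S) (row sums):
  P(S=0) = 3/32 + 13/32 = 1/2
  P(S=1) = 15/256 + 65/256 = 5/16
  P(S=2) = 9/256 + 39/256 = 3/16
Marginal P(T) (column sums):
  P(T=0) = 3/32 + 15/256 + 9/256 = 3/16
  P(T=1) = 13/32 + 65/256 + 39/256 = 13/16

H(S) = -[(1/2)·log₂(1/2) + (5/16)·log₂(5/16) + (3/16)·log₂(3/16)]
  = 0.5000 + 0.5244 + 0.4528
  = 1.4772 bits
H(T) = -[(3/16)·log₂(3/16) + (13/16)·log₂(13/16)]
  = 0.4528 + 0.2434
  = 0.6962 bits
H(S,T) = -[(3/32)·log₂(3/32) + (13/32)·log₂(13/32) + (15/256)·log₂(15/256) + (65/256)·log₂(65/256) + (9/256)·log₂(9/256) + (39/256)·log₂(39/256)]
  = 0.3202 + 0.5279 + 0.2398 + 0.5021 + 0.1698 + 0.4136
  = 2.1734 bits

I(S;T) = H(S) + H(T) - H(S,T)
  = 1.4772 + 0.6962 - 2.1734
  = 0.0000 bits

I(X;Y) = 1.5546 bits > I(S;T) = 0.0000 bits, so (X, Y) has the higher mutual information (stronger dependence).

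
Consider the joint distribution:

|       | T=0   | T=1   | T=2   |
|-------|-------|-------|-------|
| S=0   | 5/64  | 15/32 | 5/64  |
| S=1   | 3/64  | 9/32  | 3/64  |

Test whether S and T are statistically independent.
Marginal P(S) (row sums):
  P(S=0) = 5/64 + 15/32 + 5/64 = 5/8
  P(S=1) = 3/64 + 9/32 + 3/64 = 3/8
Marginal P(T) (column sums):
  P(T=0) = 5/64 + 3/64 = 1/8
  P(T=1) = 15/32 + 9/32 = 3/4
  P(T=2) = 5/64 + 3/64 = 1/8

S and T are independent iff P(S=i,T=j) = P(S=i)·P(T=j) for every cell.
  P(S=0)·P(T=0) = 5/8 × 1/8 = 5/64 = P(S=0,T=0) ✓
  P(S=0)·P(T=1) = 5/8 × 3/4 = 15/32 = P(S=0,T=1) ✓
  P(S=0)·P(T=2) = 5/8 × 1/8 = 5/64 = P(S=0,T=2) ✓
  P(S=1)·P(T=0) = 3/8 × 1/8 = 3/64 = P(S=1,T=0) ✓
  P(S=1)·P(T=1) = 3/8 × 3/4 = 9/32 = P(S=1,T=1) ✓
  P(S=1)·P(T=2) = 3/8 × 1/8 = 3/64 = P(S=1,T=2) ✓

Yes, S and T are independent: every cell factors, so I(S;T) = 0 bits.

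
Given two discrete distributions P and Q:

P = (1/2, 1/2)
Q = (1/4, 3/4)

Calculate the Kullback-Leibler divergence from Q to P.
D(P||Q) = Σ P(i) log₂(P(i)/Q(i))
  i=0: (1/2) × log₂((1/2)/(1/4)) = (1/2) × log₂(2) = 0.5000
  i=1: (1/2) × log₂((1/2)/(3/4)) = (1/2) × log₂(2/3) = -0.2925
D(P||Q) = 0.5000 - 0.2925
  = 0.2075 bits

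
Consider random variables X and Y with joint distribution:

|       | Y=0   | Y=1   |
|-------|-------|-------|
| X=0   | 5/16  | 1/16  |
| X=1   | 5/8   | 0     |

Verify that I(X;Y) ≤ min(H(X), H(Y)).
Marginal P(X) (row sums):
  P(X=0) = 5/16 + 1/16 = 3/8
  P(X=1) = 5/8 + 0 = 5/8
Marginal P(Y) (column sums):
  P(Y=0) = 5/16 + 5/8 = 15/16
  P(Y=1) = 1/16 + 0 = 1/16

H(X) = -[(3/8)·log₂(3/8) + (5/8)·log₂(5/8)]
  = 0.5306 + 0.4238
  = 0.9544 bits
H(Y) = -[(15/16)·log₂(15/16) + (1/16)·log₂(1/16)]
  = 0.0873 + 0.2500
  = 0.3373 bits
H(X,Y) = -[(5/16)·log₂(5/16) + (1/16)·log₂(1/16) + (5/8)·log₂(5/8)]
  = 0.5244 + 0.2500 + 0.4238
  = 1.1982 bits

I(X;Y) = H(X) + H(Y) - H(X,Y)
  = 0.9544 + 0.3373 - 1.1982
  = 0.0935 bits

min(H(X), H(Y)) = min(0.9544, 0.3373) = 0.3373 bits
Since 0.0935 ≤ 0.3373, the bound is satisfied ✓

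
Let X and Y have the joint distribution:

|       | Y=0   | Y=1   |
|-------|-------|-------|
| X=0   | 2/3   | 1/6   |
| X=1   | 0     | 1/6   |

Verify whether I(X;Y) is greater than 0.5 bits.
Marginal P(X) (row sums):
  P(X=0) = 2/3 + 1/6 = 5/6
  P(X=1) = 0 + 1/6 = 1/6
Marginal P(Y) (column sums):
  P(Y=0) = 2/3 + 0 = 2/3
  P(Y=1) = 1/6 + 1/6 = 1/3

H(X) = -[(5/6)·log₂(5/6) + (1/6)·log₂(1/6)]
  = 0.2192 + 0.4308
  = 0.6500 bits
H(Y) = -[(2/3)·log₂(2/3) + (1/3)·log₂(1/3)]
  = 0.3900 + 0.5283
  = 0.9183 bits
H(X,Y) = -[(2/3)·log₂(2/3) + (1/6)·log₂(1/6) + (1/6)·log₂(1/6)]
  = 0.3900 + 0.4308 + 0.4308
  = 1.2516 bits

I(X;Y) = H(X) + H(Y) - H(X,Y)
  = 0.6500 + 0.9183 - 1.2516
  = 0.3167 bits

No. I(X;Y) = 0.3167 bits, which is ≤ 0.5 bits.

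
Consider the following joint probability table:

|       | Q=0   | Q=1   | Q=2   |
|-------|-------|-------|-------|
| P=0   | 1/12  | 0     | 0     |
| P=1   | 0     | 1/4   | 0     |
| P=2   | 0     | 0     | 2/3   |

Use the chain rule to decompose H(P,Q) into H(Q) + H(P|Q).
By the chain rule: H(P,Q) = H(Q) + H(P|Q)

Marginal P(Q) (column sums):
  P(Q=0) = 1/12 + 0 + 0 = 1/12
  P(Q=1) = 0 + 1/4 + 0 = 1/4
  P(Q=2) = 0 + 0 + 2/3 = 2/3
H(Q) = -[(1/12)·log₂(1/12) + (1/4)·log₂(1/4) + (2/3)·log₂(2/3)]
  = 0.2987 + 0.5000 + 0.3900
  = 1.1887 bits
H(P|Q) = -Σ P(P,Q)·log₂ P(P|Q), where P(P|Q) = P(P,Q) / P(Q)
  (cells with P(P,Q) = 0 contribute 0)
  (P=0,Q=0): P(P|Q) = (1/12)/(1/12) = 1;  -(1/12)·log₂(1) = 0.0000
  (P=1,Q=1): P(P|Q) = (1/4)/(1/4) = 1;  -(1/4)·log₂(1) = 0.0000
  (P=2,Q=2): P(P|Q) = (2/3)/(2/3) = 1;  -(2/3)·log₂(1) = 0.0000
H(P|Q) = 0.0000 + 0.0000 + 0.0000
  = 0.0000 bits

H(P,Q) = H(Q) + H(P|Q) = 1.1887 + 0.0000 = 1.1887 bits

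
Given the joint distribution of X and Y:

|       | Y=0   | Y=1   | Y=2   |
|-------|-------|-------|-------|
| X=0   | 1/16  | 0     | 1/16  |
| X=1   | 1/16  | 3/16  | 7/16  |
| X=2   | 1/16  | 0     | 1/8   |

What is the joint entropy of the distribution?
H(X,Y) = -Σ P(X,Y) log₂ P(X,Y), summed over the non-zero cells:
H(X,Y) = -[(1/16)·log₂(1/16) + (1/16)·log₂(1/16) + (1/16)·log₂(1/16) + (3/16)·log₂(3/16) + (7/16)·log₂(7/16) + (1/16)·log₂(1/16) + (1/8)·log₂(1/8)]
  = 0.2500 + 0.2500 + 0.2500 + 0.4528 + 0.5218 + 0.2500 + 0.3750
  = 2.3496 bits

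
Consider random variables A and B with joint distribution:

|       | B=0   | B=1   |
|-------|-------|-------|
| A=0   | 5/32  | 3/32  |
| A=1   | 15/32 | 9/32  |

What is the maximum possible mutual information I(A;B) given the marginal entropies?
The upper bound on mutual information is I(A;B) ≤ min(H(A), H(B)).

Marginal P(A) (row sums):
  P(A=0) = 5/32 + 3/32 = 1/4
  P(A=1) = 15/32 + 9/32 = 3/4
Marginal P(B) (column sums):
  P(B=0) = 5/32 + 15/32 = 5/8
  P(B=1) = 3/32 + 9/32 = 3/8

H(A) = -[(1/4)·log₂(1/4) + (3/4)·log₂(3/4)]
  = 0.5000 + 0.3113
  = 0.8113 bits
H(B) = -[(5/8)·log₂(5/8) + (3/8)·log₂(3/8)]
  = 0.4238 + 0.5306
  = 0.9544 bits

Maximum possible I(A;B) = min(0.8113, 0.9544) = 0.8113 bits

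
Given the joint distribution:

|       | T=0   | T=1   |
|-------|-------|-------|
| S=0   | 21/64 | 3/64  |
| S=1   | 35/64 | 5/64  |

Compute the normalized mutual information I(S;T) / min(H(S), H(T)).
Marginal P(S) (row sums):
  P(S=0) = 21/64 + 3/64 = 3/8
  P(S=1) = 35/64 + 5/64 = 5/8
Marginal P(T) (column sums):
  P(T=0) = 21/64 + 35/64 = 7/8
  P(T=1) = 3/64 + 5/64 = 1/8

H(S) = -[(3/8)·log₂(3/8) + (5/8)·log₂(5/8)]
  = 0.5306 + 0.4238
  = 0.9544 bits
H(T) = -[(7/8)·log₂(7/8) + (1/8)·log₂(1/8)]
  = 0.1686 + 0.3750
  = 0.5436 bits
H(S,T) = -[(21/64)·log₂(21/64) + (3/64)·log₂(3/64) + (35/64)·log₂(35/64) + (5/64)·log₂(5/64)]
  = 0.5275 + 0.2070 + 0.4762 + 0.2873
  = 1.4980 bits

I(S;T) = H(S) + H(T) - H(S,T)
  = 0.9544 + 0.5436 - 1.4980
  = 0.0000 bits

min(H(S), H(T)) = min(0.9544, 0.5436) = 0.5436 bits
Normalized MI = 0.0000 / 0.5436 = 0.0000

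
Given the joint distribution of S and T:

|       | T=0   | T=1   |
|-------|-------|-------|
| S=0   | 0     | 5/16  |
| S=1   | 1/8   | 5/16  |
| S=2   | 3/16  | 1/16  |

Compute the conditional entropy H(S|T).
Marginal P(T) (column sums):
  P(T=0) = 0 + 1/8 + 3/16 = 5/16
  P(T=1) = 5/16 + 5/16 + 1/16 = 11/16

H(S|T) = -Σ P(S,T)·log₂ P(S|T), where P(S|T) = P(S,T) / P(T)
  (cells with P(S,T) = 0 contribute 0)
  (S=0,T=1): P(S|T) = (5/16)/(11/16) = 5/11;  -(5/16)·log₂(5/11) = 0.3555
  (S=1,T=0): P(S|T) = (1/8)/(5/16) = 2/5;  -(1/8)·log₂(2/5) = 0.1652
  (S=1,T=1): P(S|T) = (5/16)/(11/16) = 5/11;  -(5/16)·log₂(5/11) = 0.3555
  (S=2,T=0): P(S|T) = (3/16)/(5/16) = 3/5;  -(3/16)·log₂(3/5) = 0.1382
  (S=2,T=1): P(S|T) = (1/16)/(11/16) = 1/11;  -(1/16)·log₂(1/11) = 0.2162
H(S|T) = 0.3555 + 0.1652 + 0.3555 + 0.1382 + 0.2162
  = 1.2306 bits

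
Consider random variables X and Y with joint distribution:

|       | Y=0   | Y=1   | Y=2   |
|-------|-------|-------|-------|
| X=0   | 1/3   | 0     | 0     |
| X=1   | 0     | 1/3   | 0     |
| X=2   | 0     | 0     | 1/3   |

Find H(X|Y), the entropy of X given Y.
Marginal P(Y) (column sums):
  P(Y=0) = 1/3 + 0 + 0 = 1/3
  P(Y=1) = 0 + 1/3 + 0 = 1/3
  P(Y=2) = 0 + 0 + 1/3 = 1/3

H(X|Y) = -Σ P(X,Y)·log₂ P(X|Y), where P(X|Y) = P(X,Y) / P(Y)
  (cells with P(X,Y) = 0 contribute 0)
  (X=0,Y=0): P(X|Y) = (1/3)/(1/3) = 1;  -(1/3)·log₂(1) = 0.0000
  (X=1,Y=1): P(X|Y) = (1/3)/(1/3) = 1;  -(1/3)·log₂(1) = 0.0000
  (X=2,Y=2): P(X|Y) = (1/3)/(1/3) = 1;  -(1/3)·log₂(1) = 0.0000
H(X|Y) = 0.0000 + 0.0000 + 0.0000
  = 0.0000 bits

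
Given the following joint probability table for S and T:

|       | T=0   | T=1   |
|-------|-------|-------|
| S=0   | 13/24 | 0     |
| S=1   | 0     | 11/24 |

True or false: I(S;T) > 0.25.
Marginal P(S) (row sums):
  P(S=0) = 13/24 + 0 = 13/24
  P(S=1) = 0 + 11/24 = 11/24
Marginal P(T) (column sums):
  P(T=0) = 13/24 + 0 = 13/24
  P(T=1) = 0 + 11/24 = 11/24

H(S) = -[(13/24)·log₂(13/24) + (11/24)·log₂(11/24)]
  = 0.4791 + 0.5159
  = 0.9950 bits
H(T) = -[(13/24)·log₂(13/24) + (11/24)·log₂(11/24)]
  = 0.4791 + 0.5159
  = 0.9950 bits
H(S,T) = -[(13/24)·log₂(13/24) + (11/24)·log₂(11/24)]
  = 0.4791 + 0.5159
  = 0.9950 bits

I(S;T) = H(S) + H(T) - H(S,T)
  = 0.9950 + 0.9950 - 0.9950
  = 0.9950 bits

True. I(S;T) = 0.9950 bits, which is > 0.25 bits.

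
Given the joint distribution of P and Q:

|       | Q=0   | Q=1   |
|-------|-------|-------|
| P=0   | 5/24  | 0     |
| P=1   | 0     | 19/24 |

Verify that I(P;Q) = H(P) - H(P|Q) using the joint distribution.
Left side, from I(P;Q) = H(P) + H(Q) - H(P,Q):
Marginal P(P) (row sums):
  P(P=0) = 5/24 + 0 = 5/24
  P(P=1) = 0 + 19/24 = 19/24
Marginal P(Q) (column sums):
  P(Q=0) = 5/24 + 0 = 5/24
  P(Q=1) = 0 + 19/24 = 19/24

H(P) = -[(5/24)·log₂(5/24) + (19/24)·log₂(19/24)]
  = 0.4715 + 0.2668
  = 0.7383 bits
H(Q) = -[(5/24)·log₂(5/24) + (19/24)·log₂(19/24)]
  = 0.4715 + 0.2668
  = 0.7383 bits
H(P,Q) = -[(5/24)·log₂(5/24) + (19/24)·log₂(19/24)]
  = 0.4715 + 0.2668
  = 0.7383 bits

I(P;Q) = H(P) + H(Q) - H(P,Q)
  = 0.7383 + 0.7383 - 0.7383
  = 0.7383 bits

Right side, with H(P|Q) computed directly from the conditional probabilities:
H(P|Q) = -Σ P(P,Q)·log₂ P(P|Q), where P(P|Q) = P(P,Q) / P(Q)
  (cells with P(P,Q) = 0 contribute 0)
  (P=0,Q=0): P(P|Q) = (5/24)/(5/24) = 1;  -(5/24)·log₂(1) = 0.0000
  (P=1,Q=1): P(P|Q) = (19/24)/(19/24) = 1;  -(19/24)·log₂(1) = 0.0000
H(P|Q) = 0.0000 + 0.0000
  = 0.0000 bits
H(P) - H(P|Q) = 0.7383 - 0.0000 = 0.7383 bits

Both sides equal 0.7383 bits, so I(P;Q) = H(P) - H(P|Q) ✓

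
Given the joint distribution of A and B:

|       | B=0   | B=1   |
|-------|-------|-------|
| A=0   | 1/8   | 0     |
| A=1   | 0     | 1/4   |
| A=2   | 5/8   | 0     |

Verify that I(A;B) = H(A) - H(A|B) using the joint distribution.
Left side, from I(A;B) = H(A) + H(B) - H(A,B):
Marginal P(A) (row sums):
  P(A=0) = 1/8 + 0 = 1/8
  P(A=1) = 0 + 1/4 = 1/4
  P(A=2) = 5/8 + 0 = 5/8
Marginal P(B) (column sums):
  P(B=0) = 1/8 + 0 + 5/8 = 3/4
  P(B=1) = 0 + 1/4 + 0 = 1/4

H(A) = -[(1/8)·log₂(1/8) + (1/4)·log₂(1/4) + (5/8)·log₂(5/8)]
  = 0.3750 + 0.5000 + 0.4238
  = 1.2988 bits
H(B) = -[(3/4)·log₂(3/4) + (1/4)·log₂(1/4)]
  = 0.3113 + 0.5000
  = 0.8113 bits
H(A,B) = -[(1/8)·log₂(1/8) + (1/4)·log₂(1/4) + (5/8)·log₂(5/8)]
  = 0.3750 + 0.5000 + 0.4238
  = 1.2988 bits

I(A;B) = H(A) + H(B) - H(A,B)
  = 1.2988 + 0.8113 - 1.2988
  = 0.8113 bits

Right side, with H(A|B) computed directly from the conditional probabilities:
H(A|B) = -Σ P(A,B)·log₂ P(A|B), where P(A|B) = P(A,B) / P(B)
  (cells with P(A,B) = 0 contribute 0)
  (A=0,B=0): P(A|B) = (1/8)/(3/4) = 1/6;  -(1/8)·log₂(1/6) = 0.3231
  (A=1,B=1): P(A|B) = (1/4)/(1/4) = 1;  -(1/4)·log₂(1) = 0.0000
  (A=2,B=0): P(A|B) = (5/8)/(3/4) = 5/6;  -(5/8)·log₂(5/6) = 0.1644
H(A|B) = 0.3231 + 0.0000 + 0.1644
  = 0.4875 bits
H(A) - H(A|B) = 1.2988 - 0.4875 = 0.8113 bits

Both sides equal 0.8113 bits, so I(A;B) = H(A) - H(A|B) ✓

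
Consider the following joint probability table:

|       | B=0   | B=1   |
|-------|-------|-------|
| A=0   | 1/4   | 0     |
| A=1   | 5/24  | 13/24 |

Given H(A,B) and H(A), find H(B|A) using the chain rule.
From the chain rule: H(A,B) = H(A) + H(B|A)
Therefore: H(B|A) = H(A,B) - H(A)

H(A,B) = -[(1/4)·log₂(1/4) + (5/24)·log₂(5/24) + (13/24)·log₂(13/24)]
  = 0.5000 + 0.4715 + 0.4791
  = 1.4506 bits
Marginal P(A) (row sums):
  P(A=0) = 1/4 + 0 = 1/4
  P(A=1) = 5/24 + 13/24 = 3/4
H(A) = -[(1/4)·log₂(1/4) + (3/4)·log₂(3/4)]
  = 0.5000 + 0.3113
  = 0.8113 bits

H(B|A) = 1.4506 - 0.8113 = 0.6393 bits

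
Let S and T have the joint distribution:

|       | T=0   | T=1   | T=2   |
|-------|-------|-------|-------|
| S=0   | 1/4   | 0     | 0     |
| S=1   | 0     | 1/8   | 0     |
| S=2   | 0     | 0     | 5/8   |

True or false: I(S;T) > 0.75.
Marginal P(S) (row sums):
  P(S=0) = 1/4 + 0 + 0 = 1/4
  P(S=1) = 0 + 1/8 + 0 = 1/8
  P(S=2) = 0 + 0 + 5/8 = 5/8
Marginal P(T) (column sums):
  P(T=0) = 1/4 + 0 + 0 = 1/4
  P(T=1) = 0 + 1/8 + 0 = 1/8
  P(T=2) = 0 + 0 + 5/8 = 5/8

H(S) = -[(1/4)·log₂(1/4) + (1/8)·log₂(1/8) + (5/8)·log₂(5/8)]
  = 0.5000 + 0.3750 + 0.4238
  = 1.2988 bits
H(T) = -[(1/4)·log₂(1/4) + (1/8)·log₂(1/8) + (5/8)·log₂(5/8)]
  = 0.5000 + 0.3750 + 0.4238
  = 1.2988 bits
H(S,T) = -[(1/4)·log₂(1/4) + (1/8)·log₂(1/8) + (5/8)·log₂(5/8)]
  = 0.5000 + 0.3750 + 0.4238
  = 1.2988 bits

I(S;T) = H(S) + H(T) - H(S,T)
  = 1.2988 + 1.2988 - 1.2988
  = 1.2988 bits

True. I(S;T) = 1.2988 bits, which is > 0.75 bits.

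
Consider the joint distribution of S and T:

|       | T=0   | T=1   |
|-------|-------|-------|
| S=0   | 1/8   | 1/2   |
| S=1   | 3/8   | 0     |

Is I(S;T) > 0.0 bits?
Marginal P(S) (row sums):
  P(S=0) = 1/8 + 1/2 = 5/8
  P(S=1) = 3/8 + 0 = 3/8
Marginal P(T) (column sums):
  P(T=0) = 1/8 + 3/8 = 1/2
  P(T=1) = 1/2 + 0 = 1/2

H(S) = -[(5/8)·log₂(5/8) + (3/8)·log₂(3/8)]
  = 0.4238 + 0.5306
  = 0.9544 bits
H(T) = -[(1/2)·log₂(1/2) + (1/2)·log₂(1/2)]
  = 0.5000 + 0.5000
  = 1.0000 bits
H(S,T) = -[(1/8)·log₂(1/8) + (1/2)·log₂(1/2) + (3/8)·log₂(3/8)]
  = 0.3750 + 0.5000 + 0.5306
  = 1.4056 bits

I(S;T) = H(S) + H(T) - H(S,T)
  = 0.9544 + 1.0000 - 1.4056
  = 0.5488 bits

Yes. I(S;T) = 0.5488 bits, which is > 0.0 bits.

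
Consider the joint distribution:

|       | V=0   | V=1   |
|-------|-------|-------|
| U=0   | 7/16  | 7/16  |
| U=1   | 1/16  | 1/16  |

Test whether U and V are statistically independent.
Marginal P(U) (row sums):
  P(U=0) = 7/16 + 7/16 = 7/8
  P(U=1) = 1/16 + 1/16 = 1/8
Marginal P(V) (column sums):
  P(V=0) = 7/16 + 1/16 = 1/2
  P(V=1) = 7/16 + 1/16 = 1/2

U and V are independent iff P(U=i,V=j) = P(U=i)·P(V=j) for every cell.
  P(U=0)·P(V=0) = 7/8 × 1/2 = 7/16 = P(U=0,V=0) ✓
  P(U=0)·P(V=1) = 7/8 × 1/2 = 7/16 = P(U=0,V=1) ✓
  P(U=1)·P(V=0) = 1/8 × 1/2 = 1/16 = P(U=1,V=0) ✓
  P(U=1)·P(V=1) = 1/8 × 1/2 = 1/16 = P(U=1,V=1) ✓

Yes, U and V are independent: every cell factors, so I(U;V) = 0 bits.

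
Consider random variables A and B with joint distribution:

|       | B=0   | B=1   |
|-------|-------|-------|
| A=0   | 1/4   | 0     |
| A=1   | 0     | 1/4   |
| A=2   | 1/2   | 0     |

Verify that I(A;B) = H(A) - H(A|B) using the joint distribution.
Left side, from I(A;B) = H(A) + H(B) - H(A,B):
Marginal P(A) (row sums):
  P(A=0) = 1/4 + 0 = 1/4
  P(A=1) = 0 + 1/4 = 1/4
  P(A=2) = 1/2 + 0 = 1/2
Marginal P(B) (column sums):
  P(B=0) = 1/4 + 0 + 1/2 = 3/4
  P(B=1) = 0 + 1/4 + 0 = 1/4

H(A) = -[(1/4)·log₂(1/4) + (1/4)·log₂(1/4) + (1/2)·log₂(1/2)]
  = 0.5000 + 0.5000 + 0.5000
  = 1.5000 bits
H(B) = -[(3/4)·log₂(3/4) + (1/4)·log₂(1/4)]
  = 0.3113 + 0.5000
  = 0.8113 bits
H(A,B) = -[(1/4)·log₂(1/4) + (1/4)·log₂(1/4) + (1/2)·log₂(1/2)]
  = 0.5000 + 0.5000 + 0.5000
  = 1.5000 bits

I(A;B) = H(A) + H(B) - H(A,B)
  = 1.5000 + 0.8113 - 1.5000
  = 0.8113 bits

Right side, with H(A|B) computed directly from the conditional probabilities:
H(A|B) = -Σ P(A,B)·log₂ P(A|B), where P(A|B) = P(A,B) / P(B)
  (cells with P(A,B) = 0 contribute 0)
  (A=0,B=0): P(A|B) = (1/4)/(3/4) = 1/3;  -(1/4)·log₂(1/3) = 0.3962
  (A=1,B=1): P(A|B) = (1/4)/(1/4) = 1;  -(1/4)·log₂(1) = 0.0000
  (A=2,B=0): P(A|B) = (1/2)/(3/4) = 2/3;  -(1/2)·log₂(2/3) = 0.2925
H(A|B) = 0.3962 + 0.0000 + 0.2925
  = 0.6887 bits
H(A) - H(A|B) = 1.5000 - 0.6887 = 0.8113 bits

Both sides equal 0.8113 bits, so I(A;B) = H(A) - H(A|B) ✓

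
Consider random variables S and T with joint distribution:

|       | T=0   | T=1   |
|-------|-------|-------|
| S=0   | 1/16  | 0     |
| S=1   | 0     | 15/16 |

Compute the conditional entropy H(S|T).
Marginal P(T) (column sums):
  P(T=0) = 1/16 + 0 = 1/16
  P(T=1) = 0 + 15/16 = 15/16

H(S|T) = -Σ P(S,T)·log₂ P(S|T), where P(S|T) = P(S,T) / P(T)
  (cells with P(S,T) = 0 contribute 0)
  (S=0,T=0): P(S|T) = (1/16)/(1/16) = 1;  -(1/16)·log₂(1) = 0.0000
  (S=1,T=1): P(S|T) = (15/16)/(15/16) = 1;  -(15/16)·log₂(1) = 0.0000
H(S|T) = 0.0000 + 0.0000
  = 0.0000 bits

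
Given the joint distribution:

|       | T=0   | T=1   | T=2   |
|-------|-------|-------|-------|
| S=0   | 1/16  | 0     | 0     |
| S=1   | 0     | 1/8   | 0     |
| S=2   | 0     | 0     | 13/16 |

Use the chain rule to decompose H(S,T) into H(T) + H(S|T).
By the chain rule: H(S,T) = H(T) + H(S|T)

Marginal P(T) (column sums):
  P(T=0) = 1/16 + 0 + 0 = 1/16
  P(T=1) = 0 + 1/8 + 0 = 1/8
  P(T=2) = 0 + 0 + 13/16 = 13/16
H(T) = -[(1/16)·log₂(1/16) + (1/8)·log₂(1/8) + (13/16)·log₂(13/16)]
  = 0.2500 + 0.3750 + 0.2434
  = 0.8684 bits
H(S|T) = -Σ P(S,T)·log₂ P(S|T), where P(S|T) = P(S,T) / P(T)
  (cells with P(S,T) = 0 contribute 0)
  (S=0,T=0): P(S|T) = (1/16)/(1/16) = 1;  -(1/16)·log₂(1) = 0.0000
  (S=1,T=1): P(S|T) = (1/8)/(1/8) = 1;  -(1/8)·log₂(1) = 0.0000
  (S=2,T=2): P(S|T) = (13/16)/(13/16) = 1;  -(13/16)·log₂(1) = 0.0000
H(S|T) = 0.0000 + 0.0000 + 0.0000
  = 0.0000 bits

H(S,T) = H(T) + H(S|T) = 0.8684 + 0.0000 = 0.8684 bits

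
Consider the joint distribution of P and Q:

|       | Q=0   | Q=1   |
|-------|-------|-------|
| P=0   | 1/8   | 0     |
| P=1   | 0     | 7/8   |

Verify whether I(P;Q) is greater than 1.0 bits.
Marginal P(P) (row sums):
  P(P=0) = 1/8 + 0 = 1/8
  P(P=1) = 0 + 7/8 = 7/8
Marginal P(Q) (column sums):
  P(Q=0) = 1/8 + 0 = 1/8
  P(Q=1) = 0 + 7/8 = 7/8

H(P) = -[(1/8)·log₂(1/8) + (7/8)·log₂(7/8)]
  = 0.3750 + 0.1686
  = 0.5436 bits
H(Q) = -[(1/8)·log₂(1/8) + (7/8)·log₂(7/8)]
  = 0.3750 + 0.1686
  = 0.5436 bits
H(P,Q) = -[(1/8)·log₂(1/8) + (7/8)·log₂(7/8)]
  = 0.3750 + 0.1686
  = 0.5436 bits

I(P;Q) = H(P) + H(Q) - H(P,Q)
  = 0.5436 + 0.5436 - 0.5436
  = 0.5436 bits

No. I(P;Q) = 0.5436 bits, which is ≤ 1.0 bits.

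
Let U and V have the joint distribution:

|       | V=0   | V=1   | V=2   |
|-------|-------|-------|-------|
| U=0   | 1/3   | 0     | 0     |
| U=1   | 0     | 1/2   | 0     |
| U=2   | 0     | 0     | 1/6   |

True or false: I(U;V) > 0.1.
Marginal P(U) (row sums):
  P(U=0) = 1/3 + 0 + 0 = 1/3
  P(U=1) = 0 + 1/2 + 0 = 1/2
  P(U=2) = 0 + 0 + 1/6 = 1/6
Marginal P(V) (column sums):
  P(V=0) = 1/3 + 0 + 0 = 1/3
  P(V=1) = 0 + 1/2 + 0 = 1/2
  P(V=2) = 0 + 0 + 1/6 = 1/6

H(U) = -[(1/3)·log₂(1/3) + (1/2)·log₂(1/2) + (1/6)·log₂(1/6)]
  = 0.5283 + 0.5000 + 0.4308
  = 1.4591 bits
H(V) = -[(1/3)·log₂(1/3) + (1/2)·log₂(1/2) + (1/6)·log₂(1/6)]
  = 0.5283 + 0.5000 + 0.4308
  = 1.4591 bits
H(U,V) = -[(1/3)·log₂(1/3) + (1/2)·log₂(1/2) + (1/6)·log₂(1/6)]
  = 0.5283 + 0.5000 + 0.4308
  = 1.4591 bits

I(U;V) = H(U) + H(V) - H(U,V)
  = 1.4591 + 1.4591 - 1.4591
  = 1.4591 bits

True. I(U;V) = 1.4591 bits, which is > 0.1 bits.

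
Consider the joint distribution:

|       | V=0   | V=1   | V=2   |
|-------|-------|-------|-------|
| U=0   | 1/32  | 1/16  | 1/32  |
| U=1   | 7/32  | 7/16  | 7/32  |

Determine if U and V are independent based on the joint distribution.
Marginal P(U) (row sums):
  P(U=0) = 1/32 + 1/16 + 1/32 = 1/8
  P(U=1) = 7/32 + 7/16 + 7/32 = 7/8
Marginal P(V) (column sums):
  P(V=0) = 1/32 + 7/32 = 1/4
  P(V=1) = 1/16 + 7/16 = 1/2
  P(V=2) = 1/32 + 7/32 = 1/4

U and V are independent iff P(U=i,V=j) = P(U=i)·P(V=j) for every cell.
  P(U=0)·P(V=0) = 1/8 × 1/4 = 1/32 = P(U=0,V=0) ✓
  P(U=0)·P(V=1) = 1/8 × 1/2 = 1/16 = P(U=0,V=1) ✓
  P(U=0)·P(V=2) = 1/8 × 1/4 = 1/32 = P(U=0,V=2) ✓
  P(U=1)·P(V=0) = 7/8 × 1/4 = 7/32 = P(U=1,V=0) ✓
  P(U=1)·P(V=1) = 7/8 × 1/2 = 7/16 = P(U=1,V=1) ✓
  P(U=1)·P(V=2) = 7/8 × 1/4 = 7/32 = P(U=1,V=2) ✓

Yes, U and V are independent: every cell factors, so I(U;V) = 0 bits.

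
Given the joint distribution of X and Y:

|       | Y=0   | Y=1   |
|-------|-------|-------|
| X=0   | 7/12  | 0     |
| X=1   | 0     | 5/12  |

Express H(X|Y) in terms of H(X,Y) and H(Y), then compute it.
H(X|Y) = H(X,Y) - H(Y)

Marginal P(Y) (column sums):
  P(Y=0) = 7/12 + 0 = 7/12
  P(Y=1) = 0 + 5/12 = 5/12

H(X,Y) = -[(7/12)·log₂(7/12) + (5/12)·log₂(5/12)]
  = 0.4536 + 0.5263
  = 0.9799 bits
H(Y) = -[(7/12)·log₂(7/12) + (5/12)·log₂(5/12)]
  = 0.4536 + 0.5263
  = 0.9799 bits

H(X|Y) = 0.9799 - 0.9799 = 0.0000 bits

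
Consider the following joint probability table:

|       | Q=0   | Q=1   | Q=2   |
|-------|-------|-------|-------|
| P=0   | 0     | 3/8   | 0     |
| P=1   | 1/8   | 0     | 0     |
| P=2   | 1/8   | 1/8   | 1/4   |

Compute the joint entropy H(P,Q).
H(P,Q) = -Σ P(P,Q) log₂ P(P,Q), summed over the non-zero cells:
H(P,Q) = -[(3/8)·log₂(3/8) + (1/8)·log₂(1/8) + (1/8)·log₂(1/8) + (1/8)·log₂(1/8) + (1/4)·log₂(1/4)]
  = 0.5306 + 0.3750 + 0.3750 + 0.3750 + 0.5000
  = 2.1556 bits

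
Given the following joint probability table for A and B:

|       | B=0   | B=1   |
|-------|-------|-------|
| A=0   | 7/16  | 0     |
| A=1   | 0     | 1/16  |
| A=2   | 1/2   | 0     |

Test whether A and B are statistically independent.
Marginal P(A) (row sums):
  P(A=0) = 7/16 + 0 = 7/16
  P(A=1) = 0 + 1/16 = 1/16
  P(A=2) = 1/2 + 0 = 1/2
Marginal P(B) (column sums):
  P(B=0) = 7/16 + 0 + 1/2 = 15/16
  P(B=1) = 0 + 1/16 + 0 = 1/16

A and B are independent iff P(A=i,B=j) = P(A=i)·P(B=j) for every cell.
  P(A=0)·P(B=0) = 7/16 × 15/16 = 105/256, but P(A=0,B=0) = 7/16 ✗

No, A and B are not independent. Quantitatively, I(A;B) > 0:

H(A) = -[(7/16)·log₂(7/16) + (1/16)·log₂(1/16) + (1/2)·log₂(1/2)]
  = 0.5218 + 0.2500 + 0.5000
  = 1.2718 bits
H(B) = -[(15/16)·log₂(15/16) + (1/16)·log₂(1/16)]
  = 0.0873 + 0.2500
  = 0.3373 bits
H(A,B) = -[(7/16)·log₂(7/16) + (1/16)·log₂(1/16) + (1/2)·log₂(1/2)]
  = 0.5218 + 0.2500 + 0.5000
  = 1.2718 bits
I(A;B) = H(A) + H(B) - H(A,B) = 1.2718 + 0.3373 - 1.2718 = 0.3373 bits > 0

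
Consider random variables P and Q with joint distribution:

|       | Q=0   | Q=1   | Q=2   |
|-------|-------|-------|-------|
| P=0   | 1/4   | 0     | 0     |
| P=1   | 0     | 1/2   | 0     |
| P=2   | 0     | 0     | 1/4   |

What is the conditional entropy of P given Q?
Marginal P(Q) (column sums):
  P(Q=0) = 1/4 + 0 + 0 = 1/4
  P(Q=1) = 0 + 1/2 + 0 = 1/2
  P(Q=2) = 0 + 0 + 1/4 = 1/4

H(P|Q) = -Σ P(P,Q)·log₂ P(P|Q), where P(P|Q) = P(P,Q) / P(Q)
  (cells with P(P,Q) = 0 contribute 0)
  (P=0,Q=0): P(P|Q) = (1/4)/(1/4) = 1;  -(1/4)·log₂(1) = 0.0000
  (P=1,Q=1): P(P|Q) = (1/2)/(1/2) = 1;  -(1/2)·log₂(1) = 0.0000
  (P=2,Q=2): P(P|Q) = (1/4)/(1/4) = 1;  -(1/4)·log₂(1) = 0.0000
H(P|Q) = 0.0000 + 0.0000 + 0.0000
  = 0.0000 bits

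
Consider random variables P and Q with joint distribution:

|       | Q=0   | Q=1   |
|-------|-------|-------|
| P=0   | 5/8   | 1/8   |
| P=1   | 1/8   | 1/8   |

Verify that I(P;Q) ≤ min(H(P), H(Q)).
Marginal P(P) (row sums):
  P(P=0) = 5/8 + 1/8 = 3/4
  P(P=1) = 1/8 + 1/8 = 1/4
Marginal P(Q) (column sums):
  P(Q=0) = 5/8 + 1/8 = 3/4
  P(Q=1) = 1/8 + 1/8 = 1/4

H(P) = -[(3/4)·log₂(3/4) + (1/4)·log₂(1/4)]
  = 0.3113 + 0.5000
  = 0.8113 bits
H(Q) = -[(3/4)·log₂(3/4) + (1/4)·log₂(1/4)]
  = 0.3113 + 0.5000
  = 0.8113 bits
H(P,Q) = -[(5/8)·log₂(5/8) + (1/8)·log₂(1/8) + (1/8)·log₂(1/8) + (1/8)·log₂(1/8)]
  = 0.4238 + 0.3750 + 0.3750 + 0.3750
  = 1.5488 bits

I(P;Q) = H(P) + H(Q) - H(P,Q)
  = 0.8113 + 0.8113 - 1.5488
  = 0.0738 bits

min(H(P), H(Q)) = min(0.8113, 0.8113) = 0.8113 bits
Since 0.0738 ≤ 0.8113, the bound is satisfied ✓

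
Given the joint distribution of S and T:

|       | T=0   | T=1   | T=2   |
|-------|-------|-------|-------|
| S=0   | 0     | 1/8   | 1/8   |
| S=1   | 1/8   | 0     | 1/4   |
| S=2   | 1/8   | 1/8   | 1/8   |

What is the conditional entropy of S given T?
Marginal P(T) (column sums):
  P(T=0) = 0 + 1/8 + 1/8 = 1/4
  P(T=1) = 1/8 + 0 + 1/8 = 1/4
  P(T=2) = 1/8 + 1/4 + 1/8 = 1/2

H(S|T) = -Σ P(S,T)·log₂ P(S|T), where P(S|T) = P(S,T) / P(T)
  (cells with P(S,T) = 0 contribute 0)
  (S=0,T=1): P(S|T) = (1/8)/(1/4) = 1/2;  -(1/8)·log₂(1/2) = 0.1250
  (S=0,T=2): P(S|T) = (1/8)/(1/2) = 1/4;  -(1/8)·log₂(1/4) = 0.2500
  (S=1,T=0): P(S|T) = (1/8)/(1/4) = 1/2;  -(1/8)·log₂(1/2) = 0.1250
  (S=1,T=2): P(S|T) = (1/4)/(1/2) = 1/2;  -(1/4)·log₂(1/2) = 0.2500
  (S=2,T=0): P(S|T) = (1/8)/(1/4) = 1/2;  -(1/8)·log₂(1/2) = 0.1250
  (S=2,T=1): P(S|T) = (1/8)/(1/4) = 1/2;  -(1/8)·log₂(1/2) = 0.1250
  (S=2,T=2): P(S|T) = (1/8)/(1/2) = 1/4;  -(1/8)·log₂(1/4) = 0.2500
H(S|T) = 0.1250 + 0.2500 + 0.1250 + 0.2500 + 0.1250 + 0.1250 + 0.2500
  = 1.2500 bits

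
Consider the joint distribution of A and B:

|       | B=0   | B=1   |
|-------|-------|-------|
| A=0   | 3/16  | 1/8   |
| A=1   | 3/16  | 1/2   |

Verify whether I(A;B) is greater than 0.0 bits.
Marginal P(A) (row sums):
  P(A=0) = 3/16 + 1/8 = 5/16
  P(A=1) = 3/16 + 1/2 = 11/16
Marginal P(B) (column sums):
  P(B=0) = 3/16 + 3/16 = 3/8
  P(B=1) = 1/8 + 1/2 = 5/8

H(A) = -[(5/16)·log₂(5/16) + (11/16)·log₂(11/16)]
  = 0.5244 + 0.3716
  = 0.8960 bits
H(B) = -[(3/8)·log₂(3/8) + (5/8)·log₂(5/8)]
  = 0.5306 + 0.4238
  = 0.9544 bits
H(A,B) = -[(3/16)·log₂(3/16) + (1/8)·log₂(1/8) + (3/16)·log₂(3/16) + (1/2)·log₂(1/2)]
  = 0.4528 + 0.3750 + 0.4528 + 0.5000
  = 1.7806 bits

I(A;B) = H(A) + H(B) - H(A,B)
  = 0.8960 + 0.9544 - 1.7806
  = 0.0698 bits

Yes. I(A;B) = 0.0698 bits, which is > 0.0 bits.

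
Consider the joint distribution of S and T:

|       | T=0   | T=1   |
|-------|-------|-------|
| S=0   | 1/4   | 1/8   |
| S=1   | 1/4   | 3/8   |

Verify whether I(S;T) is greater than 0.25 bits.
Marginal P(S) (row sums):
  P(S=0) = 1/4 + 1/8 = 3/8
  P(S=1) = 1/4 + 3/8 = 5/8
Marginal P(T) (column sums):
  P(T=0) = 1/4 + 1/4 = 1/2
  P(T=1) = 1/8 + 3/8 = 1/2

H(S) = -[(3/8)·log₂(3/8) + (5/8)·log₂(5/8)]
  = 0.5306 + 0.4238
  = 0.9544 bits
H(T) = -[(1/2)·log₂(1/2) + (1/2)·log₂(1/2)]
  = 0.5000 + 0.5000
  = 1.0000 bits
H(S,T) = -[(1/4)·log₂(1/4) + (1/8)·log₂(1/8) + (1/4)·log₂(1/4) + (3/8)·log₂(3/8)]
  = 0.5000 + 0.3750 + 0.5000 + 0.5306
  = 1.9056 bits

I(S;T) = H(S) + H(T) - H(S,T)
  = 0.9544 + 1.0000 - 1.9056
  = 0.0488 bits

No. I(S;T) = 0.0488 bits, which is ≤ 0.25 bits.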